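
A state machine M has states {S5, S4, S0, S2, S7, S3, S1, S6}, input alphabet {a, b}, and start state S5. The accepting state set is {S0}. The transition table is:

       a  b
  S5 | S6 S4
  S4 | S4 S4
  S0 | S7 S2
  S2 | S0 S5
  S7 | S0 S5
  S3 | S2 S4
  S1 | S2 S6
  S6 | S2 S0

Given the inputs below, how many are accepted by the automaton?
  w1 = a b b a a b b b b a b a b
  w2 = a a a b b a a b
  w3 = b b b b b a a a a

w1: Trace: S5 -a-> S6 -b-> S0 -b-> S2 -a-> S0 -a-> S7 -b-> S5 -b-> S4 -b-> S4 -b-> S4 -a-> S4 -b-> S4 -a-> S4 -b-> S4  → end S4, rejected
w2: Trace: S5 -a-> S6 -a-> S2 -a-> S0 -b-> S2 -b-> S5 -a-> S6 -a-> S2 -b-> S5  → end S5, rejected
w3: Trace: S5 -b-> S4 -b-> S4 -b-> S4 -b-> S4 -b-> S4 -a-> S4 -a-> S4 -a-> S4 -a-> S4  → end S4, rejected

0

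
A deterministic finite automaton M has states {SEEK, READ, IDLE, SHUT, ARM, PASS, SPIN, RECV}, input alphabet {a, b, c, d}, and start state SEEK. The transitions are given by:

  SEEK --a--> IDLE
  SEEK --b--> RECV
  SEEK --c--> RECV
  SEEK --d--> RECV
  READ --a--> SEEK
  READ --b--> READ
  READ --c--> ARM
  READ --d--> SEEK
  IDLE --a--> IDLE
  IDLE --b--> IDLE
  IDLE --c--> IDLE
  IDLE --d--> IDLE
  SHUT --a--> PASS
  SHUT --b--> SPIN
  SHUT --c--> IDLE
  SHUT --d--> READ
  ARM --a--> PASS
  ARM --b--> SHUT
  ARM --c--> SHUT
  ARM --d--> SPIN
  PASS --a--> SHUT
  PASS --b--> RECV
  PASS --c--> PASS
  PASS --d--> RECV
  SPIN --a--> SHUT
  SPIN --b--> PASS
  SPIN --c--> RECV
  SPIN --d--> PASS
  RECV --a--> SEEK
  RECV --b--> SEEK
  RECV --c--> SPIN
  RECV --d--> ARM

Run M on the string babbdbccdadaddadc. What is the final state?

start at SEEK
read 'b': SEEK → RECV
read 'a': RECV → SEEK
read 'b': SEEK → RECV
read 'b': RECV → SEEK
read 'd': SEEK → RECV
read 'b': RECV → SEEK
read 'c': SEEK → RECV
read 'c': RECV → SPIN
read 'd': SPIN → PASS
read 'a': PASS → SHUT
read 'd': SHUT → READ
read 'a': READ → SEEK
read 'd': SEEK → RECV
read 'd': RECV → ARM
read 'a': ARM → PASS
read 'd': PASS → RECV
read 'c': RECV → SPIN

SPIN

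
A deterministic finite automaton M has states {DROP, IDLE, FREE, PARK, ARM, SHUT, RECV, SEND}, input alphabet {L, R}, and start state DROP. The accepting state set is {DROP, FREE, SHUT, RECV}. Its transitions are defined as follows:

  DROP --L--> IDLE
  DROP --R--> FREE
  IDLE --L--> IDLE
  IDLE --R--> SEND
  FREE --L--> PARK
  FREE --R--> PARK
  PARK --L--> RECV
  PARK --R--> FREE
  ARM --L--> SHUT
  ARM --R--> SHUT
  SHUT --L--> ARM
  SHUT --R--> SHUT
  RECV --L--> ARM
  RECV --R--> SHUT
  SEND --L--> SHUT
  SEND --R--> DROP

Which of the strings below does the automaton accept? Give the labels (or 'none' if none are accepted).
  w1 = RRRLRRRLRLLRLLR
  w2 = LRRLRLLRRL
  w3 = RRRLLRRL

w1

w1: DROP → FREE → PARK → FREE → PARK → FREE → PARK → FREE → PARK → FREE → PARK → RECV → SHUT → ARM → SHUT → SHUT  → end SHUT, accepted
w2: DROP → IDLE → SEND → DROP → IDLE → SEND → SHUT → ARM → SHUT → SHUT → ARM  → end ARM, rejected
w3: DROP → FREE → PARK → FREE → PARK → RECV → SHUT → SHUT → ARM  → end ARM, rejected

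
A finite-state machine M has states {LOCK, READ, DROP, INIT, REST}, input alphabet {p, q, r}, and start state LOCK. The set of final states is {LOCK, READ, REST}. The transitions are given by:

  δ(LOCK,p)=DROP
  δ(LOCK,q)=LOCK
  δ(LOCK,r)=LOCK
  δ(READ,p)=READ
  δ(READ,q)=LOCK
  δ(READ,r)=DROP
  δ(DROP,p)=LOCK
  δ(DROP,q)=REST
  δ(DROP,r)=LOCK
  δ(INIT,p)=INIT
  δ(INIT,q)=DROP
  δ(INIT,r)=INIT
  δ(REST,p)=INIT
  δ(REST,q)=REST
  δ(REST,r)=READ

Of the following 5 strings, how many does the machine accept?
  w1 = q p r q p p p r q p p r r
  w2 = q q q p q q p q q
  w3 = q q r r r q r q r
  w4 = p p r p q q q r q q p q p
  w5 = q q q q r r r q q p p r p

3

w1: LOCK → LOCK → DROP → LOCK → LOCK → DROP → LOCK → DROP → LOCK → LOCK → DROP → LOCK → LOCK → LOCK  → end LOCK, accepted
w2: LOCK → LOCK → LOCK → LOCK → DROP → REST → REST → INIT → DROP → REST  → end REST, accepted
w3: LOCK → LOCK → LOCK → LOCK → LOCK → LOCK → LOCK → LOCK → LOCK → LOCK  → end LOCK, accepted
w4: LOCK → DROP → LOCK → LOCK → DROP → REST → REST → REST → READ → LOCK → LOCK → DROP → REST → INIT  → end INIT, rejected
w5: LOCK → LOCK → LOCK → LOCK → LOCK → LOCK → LOCK → LOCK → LOCK → LOCK → DROP → LOCK → LOCK → DROP  → end DROP, rejected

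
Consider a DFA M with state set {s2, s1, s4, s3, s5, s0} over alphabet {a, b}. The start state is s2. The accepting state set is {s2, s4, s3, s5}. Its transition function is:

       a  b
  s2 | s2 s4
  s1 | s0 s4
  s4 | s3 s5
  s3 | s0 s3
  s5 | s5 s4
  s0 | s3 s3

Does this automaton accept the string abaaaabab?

Yes

start at s2
read 'a': s2 → s2
read 'b': s2 → s4
read 'a': s4 → s3
read 'a': s3 → s0
read 'a': s0 → s3
read 'a': s3 → s0
read 'b': s0 → s3
read 'a': s3 → s0
read 'b': s0 → s3
End state s3 is accepting.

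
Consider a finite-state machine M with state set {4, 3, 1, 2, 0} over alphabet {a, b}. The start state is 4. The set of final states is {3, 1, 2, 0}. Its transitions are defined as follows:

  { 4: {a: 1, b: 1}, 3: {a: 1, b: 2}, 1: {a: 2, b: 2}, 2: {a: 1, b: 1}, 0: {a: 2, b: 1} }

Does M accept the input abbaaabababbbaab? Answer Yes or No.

start at 4
read 'a': 4 → 1
read 'b': 1 → 2
read 'b': 2 → 1
read 'a': 1 → 2
read 'a': 2 → 1
read 'a': 1 → 2
read 'b': 2 → 1
read 'a': 1 → 2
read 'b': 2 → 1
read 'a': 1 → 2
read 'b': 2 → 1
read 'b': 1 → 2
read 'b': 2 → 1
read 'a': 1 → 2
read 'a': 2 → 1
read 'b': 1 → 2
End state 2 is accepting.

Yes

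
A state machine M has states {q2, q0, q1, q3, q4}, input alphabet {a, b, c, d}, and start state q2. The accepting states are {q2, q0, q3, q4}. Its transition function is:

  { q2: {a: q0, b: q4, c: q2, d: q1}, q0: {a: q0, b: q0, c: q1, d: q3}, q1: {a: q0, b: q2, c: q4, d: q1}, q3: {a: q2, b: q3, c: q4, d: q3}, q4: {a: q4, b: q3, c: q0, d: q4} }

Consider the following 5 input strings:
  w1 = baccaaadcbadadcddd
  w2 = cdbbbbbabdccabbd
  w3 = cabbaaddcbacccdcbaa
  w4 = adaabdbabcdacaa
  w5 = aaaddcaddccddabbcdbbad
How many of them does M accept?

w1:
  start at q2
  read 'b': q2 → q4
  read 'a': q4 → q4
  read 'c': q4 → q0
  read 'c': q0 → q1
  read 'a': q1 → q0
  read 'a': q0 → q0
  read 'a': q0 → q0
  read 'd': q0 → q3
  read 'c': q3 → q4
  read 'b': q4 → q3
  read 'a': q3 → q2
  read 'd': q2 → q1
  read 'a': q1 → q0
  read 'd': q0 → q3
  read 'c': q3 → q4
  read 'd': q4 → q4
  read 'd': q4 → q4
  read 'd': q4 → q4
  end q4, accepted
w2:
  start at q2
  read 'c': q2 → q2
  read 'd': q2 → q1
  read 'b': q1 → q2
  read 'b': q2 → q4
  read 'b': q4 → q3
  read 'b': q3 → q3
  read 'b': q3 → q3
  read 'a': q3 → q2
  read 'b': q2 → q4
  read 'd': q4 → q4
  read 'c': q4 → q0
  read 'c': q0 → q1
  read 'a': q1 → q0
  read 'b': q0 → q0
  read 'b': q0 → q0
  read 'd': q0 → q3
  end q3, accepted
w3:
  start at q2
  read 'c': q2 → q2
  read 'a': q2 → q0
  read 'b': q0 → q0
  read 'b': q0 → q0
  read 'a': q0 → q0
  read 'a': q0 → q0
  read 'd': q0 → q3
  read 'd': q3 → q3
  read 'c': q3 → q4
  read 'b': q4 → q3
  read 'a': q3 → q2
  read 'c': q2 → q2
  read 'c': q2 → q2
  read 'c': q2 → q2
  read 'd': q2 → q1
  read 'c': q1 → q4
  read 'b': q4 → q3
  read 'a': q3 → q2
  read 'a': q2 → q0
  end q0, accepted
w4:
  start at q2
  read 'a': q2 → q0
  read 'd': q0 → q3
  read 'a': q3 → q2
  read 'a': q2 → q0
  read 'b': q0 → q0
  read 'd': q0 → q3
  read 'b': q3 → q3
  read 'a': q3 → q2
  read 'b': q2 → q4
  read 'c': q4 → q0
  read 'd': q0 → q3
  read 'a': q3 → q2
  read 'c': q2 → q2
  read 'a': q2 → q0
  read 'a': q0 → q0
  end q0, accepted
w5:
  start at q2
  read 'a': q2 → q0
  read 'a': q0 → q0
  read 'a': q0 → q0
  read 'd': q0 → q3
  read 'd': q3 → q3
  read 'c': q3 → q4
  read 'a': q4 → q4
  read 'd': q4 → q4
  read 'd': q4 → q4
  read 'c': q4 → q0
  read 'c': q0 → q1
  read 'd': q1 → q1
  read 'd': q1 → q1
  read 'a': q1 → q0
  read 'b': q0 → q0
  read 'b': q0 → q0
  read 'c': q0 → q1
  read 'd': q1 → q1
  read 'b': q1 → q2
  read 'b': q2 → q4
  read 'a': q4 → q4
  read 'd': q4 → q4
  end q4, accepted

5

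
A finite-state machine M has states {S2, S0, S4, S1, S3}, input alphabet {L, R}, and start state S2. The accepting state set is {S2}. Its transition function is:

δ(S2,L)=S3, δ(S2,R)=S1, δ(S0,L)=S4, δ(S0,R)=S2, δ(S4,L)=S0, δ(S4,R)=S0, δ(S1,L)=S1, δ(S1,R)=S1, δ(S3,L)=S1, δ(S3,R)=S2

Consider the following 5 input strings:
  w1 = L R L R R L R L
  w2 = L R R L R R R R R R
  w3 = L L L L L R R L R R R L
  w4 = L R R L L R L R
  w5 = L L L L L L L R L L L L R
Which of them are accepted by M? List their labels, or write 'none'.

none

w1: S2 → S3 → S2 → S3 → S2 → S1 → S1 → S1 → S1  → end S1, rejected
w2: S2 → S3 → S2 → S1 → S1 → S1 → S1 → S1 → S1 → S1 → S1  → end S1, rejected
w3: S2 → S3 → S1 → S1 → S1 → S1 → S1 → S1 → S1 → S1 → S1 → S1 → S1  → end S1, rejected
w4: S2 → S3 → S2 → S1 → S1 → S1 → S1 → S1 → S1  → end S1, rejected
w5: S2 → S3 → S1 → S1 → S1 → S1 → S1 → S1 → S1 → S1 → S1 → S1 → S1 → S1  → end S1, rejected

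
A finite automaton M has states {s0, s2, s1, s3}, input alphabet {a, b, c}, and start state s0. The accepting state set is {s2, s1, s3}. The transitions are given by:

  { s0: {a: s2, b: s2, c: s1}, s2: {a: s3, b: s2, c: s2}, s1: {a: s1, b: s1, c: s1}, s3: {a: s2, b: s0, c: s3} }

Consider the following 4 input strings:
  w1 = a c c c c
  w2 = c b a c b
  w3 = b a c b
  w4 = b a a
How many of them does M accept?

3

w1: s0 → s2 → s2 → s2 → s2 → s2  → end s2, accepted
w2: s0 → s1 → s1 → s1 → s1 → s1  → end s1, accepted
w3: s0 → s2 → s3 → s3 → s0  → end s0, rejected
w4: s0 → s2 → s3 → s2  → end s2, accepted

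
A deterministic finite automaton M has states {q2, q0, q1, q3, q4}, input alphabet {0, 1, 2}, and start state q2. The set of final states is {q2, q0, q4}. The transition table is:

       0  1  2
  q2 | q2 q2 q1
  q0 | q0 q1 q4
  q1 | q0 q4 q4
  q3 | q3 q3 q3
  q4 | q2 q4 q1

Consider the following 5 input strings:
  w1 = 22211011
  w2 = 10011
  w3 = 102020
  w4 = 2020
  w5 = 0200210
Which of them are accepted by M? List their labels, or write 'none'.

w1: Trace: q2 -2-> q1 -2-> q4 -2-> q1 -1-> q4 -1-> q4 -0-> q2 -1-> q2 -1-> q2  → end q2, accepted
w2: Trace: q2 -1-> q2 -0-> q2 -0-> q2 -1-> q2 -1-> q2  → end q2, accepted
w3: Trace: q2 -1-> q2 -0-> q2 -2-> q1 -0-> q0 -2-> q4 -0-> q2  → end q2, accepted
w4: Trace: q2 -2-> q1 -0-> q0 -2-> q4 -0-> q2  → end q2, accepted
w5: Trace: q2 -0-> q2 -2-> q1 -0-> q0 -0-> q0 -2-> q4 -1-> q4 -0-> q2  → end q2, accepted

w1, w2, w3, w4, w5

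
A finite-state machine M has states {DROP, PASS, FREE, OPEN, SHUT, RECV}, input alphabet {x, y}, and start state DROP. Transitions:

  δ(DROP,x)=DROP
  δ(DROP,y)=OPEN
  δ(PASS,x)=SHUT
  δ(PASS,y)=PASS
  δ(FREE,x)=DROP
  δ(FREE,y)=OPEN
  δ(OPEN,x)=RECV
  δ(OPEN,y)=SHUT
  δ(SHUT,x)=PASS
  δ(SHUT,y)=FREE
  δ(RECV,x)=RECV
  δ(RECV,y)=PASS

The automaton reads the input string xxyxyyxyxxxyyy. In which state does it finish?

FREE

start at DROP
read 'x': DROP → DROP
read 'x': DROP → DROP
read 'y': DROP → OPEN
read 'x': OPEN → RECV
read 'y': RECV → PASS
read 'y': PASS → PASS
read 'x': PASS → SHUT
read 'y': SHUT → FREE
read 'x': FREE → DROP
read 'x': DROP → DROP
read 'x': DROP → DROP
read 'y': DROP → OPEN
read 'y': OPEN → SHUT
read 'y': SHUT → FREE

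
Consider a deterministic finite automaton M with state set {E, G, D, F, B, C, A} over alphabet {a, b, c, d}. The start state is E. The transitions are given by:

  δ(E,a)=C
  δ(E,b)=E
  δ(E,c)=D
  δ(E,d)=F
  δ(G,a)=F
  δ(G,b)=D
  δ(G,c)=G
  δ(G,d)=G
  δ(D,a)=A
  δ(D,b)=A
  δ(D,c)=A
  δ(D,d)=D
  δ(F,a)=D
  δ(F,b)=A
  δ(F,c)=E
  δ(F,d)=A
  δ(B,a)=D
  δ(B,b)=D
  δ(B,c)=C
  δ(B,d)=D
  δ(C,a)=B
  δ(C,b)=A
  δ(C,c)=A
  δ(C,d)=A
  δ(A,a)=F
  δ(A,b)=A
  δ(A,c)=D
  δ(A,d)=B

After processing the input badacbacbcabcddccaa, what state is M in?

start at E
read 'b': E → E
read 'a': E → C
read 'd': C → A
read 'a': A → F
read 'c': F → E
read 'b': E → E
read 'a': E → C
read 'c': C → A
read 'b': A → A
read 'c': A → D
read 'a': D → A
read 'b': A → A
read 'c': A → D
read 'd': D → D
read 'd': D → D
read 'c': D → A
read 'c': A → D
read 'a': D → A
read 'a': A → F

F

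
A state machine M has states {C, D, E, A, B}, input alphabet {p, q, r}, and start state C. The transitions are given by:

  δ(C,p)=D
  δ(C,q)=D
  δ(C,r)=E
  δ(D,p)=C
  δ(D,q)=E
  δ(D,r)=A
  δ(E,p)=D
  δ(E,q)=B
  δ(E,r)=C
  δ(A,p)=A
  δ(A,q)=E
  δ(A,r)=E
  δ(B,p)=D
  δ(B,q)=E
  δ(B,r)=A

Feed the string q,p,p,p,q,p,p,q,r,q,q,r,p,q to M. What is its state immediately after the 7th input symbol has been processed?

D

C → D → C → D → C → D → C → D
After 7 symbols: D.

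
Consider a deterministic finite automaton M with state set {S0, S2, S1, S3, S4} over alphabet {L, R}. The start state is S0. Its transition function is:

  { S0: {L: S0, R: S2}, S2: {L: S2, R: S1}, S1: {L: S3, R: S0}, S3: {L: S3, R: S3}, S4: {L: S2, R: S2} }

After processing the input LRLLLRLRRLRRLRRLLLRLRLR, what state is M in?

S3

S0 → S0 → S2 → S2 → S2 → S2 → S1 → S3 → S3 → S3 → S3 → S3 → S3 → S3 → S3 → S3 → S3 → S3 → S3 → S3 → S3 → S3 → S3 → S3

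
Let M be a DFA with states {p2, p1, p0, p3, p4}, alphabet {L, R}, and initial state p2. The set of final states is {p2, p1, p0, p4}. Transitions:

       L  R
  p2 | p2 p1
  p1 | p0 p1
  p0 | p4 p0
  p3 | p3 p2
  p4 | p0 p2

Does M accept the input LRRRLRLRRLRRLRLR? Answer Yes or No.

Yes

Trace: p2 -L-> p2 -R-> p1 -R-> p1 -R-> p1 -L-> p0 -R-> p0 -L-> p4 -R-> p2 -R-> p1 -L-> p0 -R-> p0 -R-> p0 -L-> p4 -R-> p2 -L-> p2 -R-> p1
End state p1 is accepting.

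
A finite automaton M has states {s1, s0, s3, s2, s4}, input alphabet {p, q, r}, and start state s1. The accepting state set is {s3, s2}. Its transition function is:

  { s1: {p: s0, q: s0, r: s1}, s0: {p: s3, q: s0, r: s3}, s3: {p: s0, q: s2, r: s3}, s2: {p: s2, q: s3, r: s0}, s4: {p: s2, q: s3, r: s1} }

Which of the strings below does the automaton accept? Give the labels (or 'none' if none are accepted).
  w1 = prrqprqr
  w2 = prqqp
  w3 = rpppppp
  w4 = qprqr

w1, w3

w1: Trace: s1 -p-> s0 -r-> s3 -r-> s3 -q-> s2 -p-> s2 -r-> s0 -q-> s0 -r-> s3  → end s3, accepted
w2: Trace: s1 -p-> s0 -r-> s3 -q-> s2 -q-> s3 -p-> s0  → end s0, rejected
w3: Trace: s1 -r-> s1 -p-> s0 -p-> s3 -p-> s0 -p-> s3 -p-> s0 -p-> s3  → end s3, accepted
w4: Trace: s1 -q-> s0 -p-> s3 -r-> s3 -q-> s2 -r-> s0  → end s0, rejected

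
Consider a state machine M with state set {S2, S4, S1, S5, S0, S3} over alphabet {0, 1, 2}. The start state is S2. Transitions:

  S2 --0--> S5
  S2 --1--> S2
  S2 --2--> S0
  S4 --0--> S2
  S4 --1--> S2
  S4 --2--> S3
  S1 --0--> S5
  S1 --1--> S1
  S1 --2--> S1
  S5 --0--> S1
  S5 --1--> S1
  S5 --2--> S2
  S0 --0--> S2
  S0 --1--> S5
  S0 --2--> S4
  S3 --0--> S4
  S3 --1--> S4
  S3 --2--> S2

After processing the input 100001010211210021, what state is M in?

S2

start at S2
read '1': S2 → S2
read '0': S2 → S5
read '0': S5 → S1
read '0': S1 → S5
read '0': S5 → S1
read '1': S1 → S1
read '0': S1 → S5
read '1': S5 → S1
read '0': S1 → S5
read '2': S5 → S2
read '1': S2 → S2
read '1': S2 → S2
read '2': S2 → S0
read '1': S0 → S5
read '0': S5 → S1
read '0': S1 → S5
read '2': S5 → S2
read '1': S2 → S2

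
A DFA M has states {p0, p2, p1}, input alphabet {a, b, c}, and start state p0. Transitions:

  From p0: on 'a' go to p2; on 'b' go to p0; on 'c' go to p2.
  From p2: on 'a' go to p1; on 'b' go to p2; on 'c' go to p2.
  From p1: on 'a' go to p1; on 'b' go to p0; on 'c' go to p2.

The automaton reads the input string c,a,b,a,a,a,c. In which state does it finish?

start at p0
read 'c': p0 → p2
read 'a': p2 → p1
read 'b': p1 → p0
read 'a': p0 → p2
read 'a': p2 → p1
read 'a': p1 → p1
read 'c': p1 → p2

p2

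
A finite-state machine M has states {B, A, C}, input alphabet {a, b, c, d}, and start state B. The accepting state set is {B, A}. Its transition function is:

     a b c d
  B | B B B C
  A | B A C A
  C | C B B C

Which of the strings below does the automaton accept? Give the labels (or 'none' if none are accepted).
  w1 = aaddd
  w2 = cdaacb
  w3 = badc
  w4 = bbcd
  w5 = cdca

w2, w3, w5

w1: Trace: B -a-> B -a-> B -d-> C -d-> C -d-> C  → end C, rejected
w2: Trace: B -c-> B -d-> C -a-> C -a-> C -c-> B -b-> B  → end B, accepted
w3: Trace: B -b-> B -a-> B -d-> C -c-> B  → end B, accepted
w4: Trace: B -b-> B -b-> B -c-> B -d-> C  → end C, rejected
w5: Trace: B -c-> B -d-> C -c-> B -a-> B  → end B, accepted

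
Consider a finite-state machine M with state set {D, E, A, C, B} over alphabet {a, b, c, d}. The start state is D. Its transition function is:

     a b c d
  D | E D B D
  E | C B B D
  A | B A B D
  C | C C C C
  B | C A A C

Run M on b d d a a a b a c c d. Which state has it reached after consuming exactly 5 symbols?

C

Trace: D -b-> D -d-> D -d-> D -a-> E -a-> C
After 5 symbols: C.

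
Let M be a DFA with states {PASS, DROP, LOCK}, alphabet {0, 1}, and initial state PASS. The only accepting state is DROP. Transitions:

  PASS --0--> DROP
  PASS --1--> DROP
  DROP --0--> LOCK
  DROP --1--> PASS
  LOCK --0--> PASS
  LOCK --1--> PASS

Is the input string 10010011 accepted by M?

No

start at PASS
read '1': PASS → DROP
read '0': DROP → LOCK
read '0': LOCK → PASS
read '1': PASS → DROP
read '0': DROP → LOCK
read '0': LOCK → PASS
read '1': PASS → DROP
read '1': DROP → PASS
End state PASS is not accepting.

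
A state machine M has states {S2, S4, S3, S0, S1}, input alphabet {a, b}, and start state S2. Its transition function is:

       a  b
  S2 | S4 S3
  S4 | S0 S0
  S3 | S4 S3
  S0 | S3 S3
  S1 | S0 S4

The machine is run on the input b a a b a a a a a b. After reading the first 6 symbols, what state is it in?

S2 → S3 → S4 → S0 → S3 → S4 → S0
After 6 symbols: S0.

S0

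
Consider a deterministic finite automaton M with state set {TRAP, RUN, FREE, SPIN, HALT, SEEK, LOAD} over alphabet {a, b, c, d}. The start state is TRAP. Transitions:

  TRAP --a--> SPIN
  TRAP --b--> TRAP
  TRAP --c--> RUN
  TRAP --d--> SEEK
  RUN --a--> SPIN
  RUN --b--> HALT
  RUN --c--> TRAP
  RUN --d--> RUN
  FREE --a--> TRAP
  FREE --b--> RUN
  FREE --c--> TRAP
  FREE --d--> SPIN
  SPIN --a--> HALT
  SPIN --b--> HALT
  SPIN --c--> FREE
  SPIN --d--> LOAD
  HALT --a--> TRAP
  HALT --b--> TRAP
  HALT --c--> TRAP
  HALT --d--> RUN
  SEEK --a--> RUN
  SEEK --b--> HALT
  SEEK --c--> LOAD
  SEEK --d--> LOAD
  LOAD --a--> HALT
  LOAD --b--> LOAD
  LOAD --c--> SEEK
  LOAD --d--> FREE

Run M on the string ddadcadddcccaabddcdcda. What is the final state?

HALT

TRAP → SEEK → LOAD → HALT → RUN → TRAP → SPIN → LOAD → FREE → SPIN → FREE → TRAP → RUN → SPIN → HALT → TRAP → SEEK → LOAD → SEEK → LOAD → SEEK → LOAD → HALT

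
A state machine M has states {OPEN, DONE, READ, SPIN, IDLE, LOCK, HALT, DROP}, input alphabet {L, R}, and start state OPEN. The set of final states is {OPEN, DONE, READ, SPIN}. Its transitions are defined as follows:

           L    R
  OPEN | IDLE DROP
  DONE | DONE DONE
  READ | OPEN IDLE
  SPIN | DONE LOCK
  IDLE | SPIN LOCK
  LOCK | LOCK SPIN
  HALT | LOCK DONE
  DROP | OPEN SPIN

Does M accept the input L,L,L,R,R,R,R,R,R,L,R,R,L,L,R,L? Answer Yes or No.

Trace: OPEN -L-> IDLE -L-> SPIN -L-> DONE -R-> DONE -R-> DONE -R-> DONE -R-> DONE -R-> DONE -R-> DONE -L-> DONE -R-> DONE -R-> DONE -L-> DONE -L-> DONE -R-> DONE -L-> DONE
End state DONE is accepting.

Yes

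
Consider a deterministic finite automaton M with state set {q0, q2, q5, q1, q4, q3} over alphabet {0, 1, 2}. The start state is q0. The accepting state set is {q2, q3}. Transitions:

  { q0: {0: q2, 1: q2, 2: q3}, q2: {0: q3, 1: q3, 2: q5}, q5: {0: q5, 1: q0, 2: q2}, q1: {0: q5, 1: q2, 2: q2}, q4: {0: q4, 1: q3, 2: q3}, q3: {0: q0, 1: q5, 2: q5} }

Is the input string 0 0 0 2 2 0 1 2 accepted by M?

start at q0
read '0': q0 → q2
read '0': q2 → q3
read '0': q3 → q0
read '2': q0 → q3
read '2': q3 → q5
read '0': q5 → q5
read '1': q5 → q0
read '2': q0 → q3
End state q3 is accepting.

Yes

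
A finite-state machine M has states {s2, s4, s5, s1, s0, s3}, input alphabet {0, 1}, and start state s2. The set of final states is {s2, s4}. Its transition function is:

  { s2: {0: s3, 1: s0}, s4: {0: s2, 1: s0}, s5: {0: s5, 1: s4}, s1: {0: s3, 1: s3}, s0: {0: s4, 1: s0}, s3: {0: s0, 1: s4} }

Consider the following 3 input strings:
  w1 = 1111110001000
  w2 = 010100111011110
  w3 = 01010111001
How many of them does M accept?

1

w1: s2 → s0 → s0 → s0 → s0 → s0 → s0 → s4 → s2 → s3 → s4 → s2 → s3 → s0  → end s0, rejected
w2: s2 → s3 → s4 → s2 → s0 → s4 → s2 → s0 → s0 → s0 → s4 → s0 → s0 → s0 → s0 → s4  → end s4, accepted
w3: s2 → s3 → s4 → s2 → s0 → s4 → s0 → s0 → s0 → s4 → s2 → s0  → end s0, rejected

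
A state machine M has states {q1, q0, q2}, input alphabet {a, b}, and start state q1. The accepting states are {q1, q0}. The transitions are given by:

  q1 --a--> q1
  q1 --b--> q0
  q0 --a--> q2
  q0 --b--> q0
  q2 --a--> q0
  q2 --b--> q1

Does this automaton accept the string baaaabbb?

Trace: q1 -b-> q0 -a-> q2 -a-> q0 -a-> q2 -a-> q0 -b-> q0 -b-> q0 -b-> q0
End state q0 is accepting.

Yes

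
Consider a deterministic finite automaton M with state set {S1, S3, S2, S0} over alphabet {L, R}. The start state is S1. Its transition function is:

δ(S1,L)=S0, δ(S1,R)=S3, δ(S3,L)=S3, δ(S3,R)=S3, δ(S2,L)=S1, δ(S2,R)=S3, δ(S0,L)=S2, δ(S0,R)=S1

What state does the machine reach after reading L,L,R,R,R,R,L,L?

start at S1
read 'L': S1 → S0
read 'L': S0 → S2
read 'R': S2 → S3
read 'R': S3 → S3
read 'R': S3 → S3
read 'R': S3 → S3
read 'L': S3 → S3
read 'L': S3 → S3

S3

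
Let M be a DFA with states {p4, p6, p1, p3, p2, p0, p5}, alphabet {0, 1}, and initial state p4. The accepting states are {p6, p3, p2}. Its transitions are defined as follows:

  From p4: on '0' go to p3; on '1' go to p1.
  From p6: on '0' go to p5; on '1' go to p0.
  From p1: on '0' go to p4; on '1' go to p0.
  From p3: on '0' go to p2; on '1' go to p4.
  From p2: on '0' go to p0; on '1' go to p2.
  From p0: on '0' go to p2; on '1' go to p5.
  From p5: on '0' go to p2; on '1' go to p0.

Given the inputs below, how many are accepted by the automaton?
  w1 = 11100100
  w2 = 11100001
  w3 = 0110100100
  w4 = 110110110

w1: Trace: p4 -1-> p1 -1-> p0 -1-> p5 -0-> p2 -0-> p0 -1-> p5 -0-> p2 -0-> p0  → end p0, rejected
w2: Trace: p4 -1-> p1 -1-> p0 -1-> p5 -0-> p2 -0-> p0 -0-> p2 -0-> p0 -1-> p5  → end p5, rejected
w3: Trace: p4 -0-> p3 -1-> p4 -1-> p1 -0-> p4 -1-> p1 -0-> p4 -0-> p3 -1-> p4 -0-> p3 -0-> p2  → end p2, accepted
w4: Trace: p4 -1-> p1 -1-> p0 -0-> p2 -1-> p2 -1-> p2 -0-> p0 -1-> p5 -1-> p0 -0-> p2  → end p2, accepted

2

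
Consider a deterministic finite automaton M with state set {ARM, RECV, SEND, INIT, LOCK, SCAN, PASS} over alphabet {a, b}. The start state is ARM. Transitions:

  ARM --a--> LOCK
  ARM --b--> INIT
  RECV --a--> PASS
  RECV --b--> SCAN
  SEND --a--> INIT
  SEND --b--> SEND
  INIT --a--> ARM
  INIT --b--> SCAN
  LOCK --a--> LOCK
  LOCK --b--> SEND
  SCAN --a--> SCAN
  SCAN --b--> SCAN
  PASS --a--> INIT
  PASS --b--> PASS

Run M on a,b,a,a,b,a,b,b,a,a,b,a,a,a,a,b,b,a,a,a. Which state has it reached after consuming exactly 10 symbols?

SCAN

Trace: ARM -a-> LOCK -b-> SEND -a-> INIT -a-> ARM -b-> INIT -a-> ARM -b-> INIT -b-> SCAN -a-> SCAN -a-> SCAN
After 10 symbols: SCAN.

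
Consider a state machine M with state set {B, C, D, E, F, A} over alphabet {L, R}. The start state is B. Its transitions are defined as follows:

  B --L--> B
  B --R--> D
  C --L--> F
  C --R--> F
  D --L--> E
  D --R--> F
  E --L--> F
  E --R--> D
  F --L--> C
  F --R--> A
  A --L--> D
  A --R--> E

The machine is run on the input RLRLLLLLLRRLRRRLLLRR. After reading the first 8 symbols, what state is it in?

C

Trace: B -R-> D -L-> E -R-> D -L-> E -L-> F -L-> C -L-> F -L-> C
After 8 symbols: C.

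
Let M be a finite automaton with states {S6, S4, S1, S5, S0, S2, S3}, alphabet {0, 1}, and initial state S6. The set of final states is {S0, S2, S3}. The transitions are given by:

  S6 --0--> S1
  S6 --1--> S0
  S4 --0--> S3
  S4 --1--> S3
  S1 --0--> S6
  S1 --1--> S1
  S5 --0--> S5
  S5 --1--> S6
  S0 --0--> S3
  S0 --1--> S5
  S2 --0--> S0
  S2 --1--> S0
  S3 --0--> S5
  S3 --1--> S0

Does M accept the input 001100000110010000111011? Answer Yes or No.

No

Trace: S6 -0-> S1 -0-> S6 -1-> S0 -1-> S5 -0-> S5 -0-> S5 -0-> S5 -0-> S5 -0-> S5 -1-> S6 -1-> S0 -0-> S3 -0-> S5 -1-> S6 -0-> S1 -0-> S6 -0-> S1 -0-> S6 -1-> S0 -1-> S5 -1-> S6 -0-> S1 -1-> S1 -1-> S1
End state S1 is not accepting.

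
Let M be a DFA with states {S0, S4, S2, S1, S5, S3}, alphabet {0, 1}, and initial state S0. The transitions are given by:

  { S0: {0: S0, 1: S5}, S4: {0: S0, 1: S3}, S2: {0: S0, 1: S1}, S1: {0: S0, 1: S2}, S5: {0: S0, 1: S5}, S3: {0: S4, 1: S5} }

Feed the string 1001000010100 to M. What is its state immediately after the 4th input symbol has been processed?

S0 → S5 → S0 → S0 → S5
After 4 symbols: S5.

S5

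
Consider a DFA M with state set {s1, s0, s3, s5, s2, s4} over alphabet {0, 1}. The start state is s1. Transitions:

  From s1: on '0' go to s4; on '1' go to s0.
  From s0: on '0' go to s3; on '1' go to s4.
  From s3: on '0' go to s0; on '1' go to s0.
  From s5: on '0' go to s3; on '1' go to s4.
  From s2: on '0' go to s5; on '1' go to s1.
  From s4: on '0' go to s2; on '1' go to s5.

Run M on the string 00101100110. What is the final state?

s3

start at s1
read '0': s1 → s4
read '0': s4 → s2
read '1': s2 → s1
read '0': s1 → s4
read '1': s4 → s5
read '1': s5 → s4
read '0': s4 → s2
read '0': s2 → s5
read '1': s5 → s4
read '1': s4 → s5
read '0': s5 → s3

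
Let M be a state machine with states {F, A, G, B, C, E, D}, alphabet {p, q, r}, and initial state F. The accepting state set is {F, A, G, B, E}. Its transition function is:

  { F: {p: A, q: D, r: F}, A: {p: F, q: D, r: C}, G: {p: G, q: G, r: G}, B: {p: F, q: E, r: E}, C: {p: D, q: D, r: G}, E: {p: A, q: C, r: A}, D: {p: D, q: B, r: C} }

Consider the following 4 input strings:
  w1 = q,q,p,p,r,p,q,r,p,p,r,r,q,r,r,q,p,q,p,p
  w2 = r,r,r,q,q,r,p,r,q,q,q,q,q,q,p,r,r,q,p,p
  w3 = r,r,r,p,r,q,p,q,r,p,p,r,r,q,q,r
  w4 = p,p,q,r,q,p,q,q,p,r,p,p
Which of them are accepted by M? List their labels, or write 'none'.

w1, w3

w1: Trace: F -q-> D -q-> B -p-> F -p-> A -r-> C -p-> D -q-> B -r-> E -p-> A -p-> F -r-> F -r-> F -q-> D -r-> C -r-> G -q-> G -p-> G -q-> G -p-> G -p-> G  → end G, accepted
w2: Trace: F -r-> F -r-> F -r-> F -q-> D -q-> B -r-> E -p-> A -r-> C -q-> D -q-> B -q-> E -q-> C -q-> D -q-> B -p-> F -r-> F -r-> F -q-> D -p-> D -p-> D  → end D, rejected
w3: Trace: F -r-> F -r-> F -r-> F -p-> A -r-> C -q-> D -p-> D -q-> B -r-> E -p-> A -p-> F -r-> F -r-> F -q-> D -q-> B -r-> E  → end E, accepted
w4: Trace: F -p-> A -p-> F -q-> D -r-> C -q-> D -p-> D -q-> B -q-> E -p-> A -r-> C -p-> D -p-> D  → end D, rejected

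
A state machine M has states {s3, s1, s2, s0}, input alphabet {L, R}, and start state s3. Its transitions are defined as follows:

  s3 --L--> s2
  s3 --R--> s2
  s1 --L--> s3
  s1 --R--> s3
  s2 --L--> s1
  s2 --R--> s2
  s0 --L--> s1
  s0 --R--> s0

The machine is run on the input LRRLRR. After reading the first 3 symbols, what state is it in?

Trace: s3 -L-> s2 -R-> s2 -R-> s2
After 3 symbols: s2.

s2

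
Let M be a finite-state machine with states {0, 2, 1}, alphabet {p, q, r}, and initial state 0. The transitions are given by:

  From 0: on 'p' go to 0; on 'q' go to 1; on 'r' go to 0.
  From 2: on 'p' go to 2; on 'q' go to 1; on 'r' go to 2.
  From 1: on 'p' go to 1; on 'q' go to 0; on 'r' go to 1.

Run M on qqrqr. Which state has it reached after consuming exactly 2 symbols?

0 → 1 → 0
After 2 symbols: 0.

0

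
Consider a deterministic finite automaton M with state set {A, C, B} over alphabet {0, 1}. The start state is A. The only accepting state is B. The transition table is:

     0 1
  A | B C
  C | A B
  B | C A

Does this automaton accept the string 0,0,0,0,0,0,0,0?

A → B → C → A → B → C → A → B → C
End state C is not accepting.

No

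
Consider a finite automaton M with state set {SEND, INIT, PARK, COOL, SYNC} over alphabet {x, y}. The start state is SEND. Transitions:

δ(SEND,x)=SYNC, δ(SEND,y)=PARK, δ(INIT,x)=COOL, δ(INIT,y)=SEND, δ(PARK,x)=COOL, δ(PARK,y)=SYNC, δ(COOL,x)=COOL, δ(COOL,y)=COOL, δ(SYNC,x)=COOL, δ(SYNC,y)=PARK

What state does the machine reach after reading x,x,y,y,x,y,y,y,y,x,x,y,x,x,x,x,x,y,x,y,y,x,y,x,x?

SEND → SYNC → COOL → COOL → COOL → COOL → COOL → COOL → COOL → COOL → COOL → COOL → COOL → COOL → COOL → COOL → COOL → COOL → COOL → COOL → COOL → COOL → COOL → COOL → COOL → COOL

COOL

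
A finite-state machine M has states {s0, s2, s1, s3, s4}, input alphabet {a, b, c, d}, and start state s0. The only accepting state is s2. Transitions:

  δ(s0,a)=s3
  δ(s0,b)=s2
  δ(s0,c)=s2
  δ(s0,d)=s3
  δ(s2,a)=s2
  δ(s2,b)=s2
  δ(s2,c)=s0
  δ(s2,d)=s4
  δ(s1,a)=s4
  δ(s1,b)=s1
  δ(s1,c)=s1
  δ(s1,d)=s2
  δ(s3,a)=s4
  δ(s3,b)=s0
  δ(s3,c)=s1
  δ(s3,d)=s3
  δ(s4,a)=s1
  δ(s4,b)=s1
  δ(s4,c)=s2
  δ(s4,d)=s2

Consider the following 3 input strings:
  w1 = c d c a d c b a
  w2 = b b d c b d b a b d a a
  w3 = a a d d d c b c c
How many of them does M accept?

3

w1:
  start at s0
  read 'c': s0 → s2
  read 'd': s2 → s4
  read 'c': s4 → s2
  read 'a': s2 → s2
  read 'd': s2 → s4
  read 'c': s4 → s2
  read 'b': s2 → s2
  read 'a': s2 → s2
  end s2, accepted
w2:
  start at s0
  read 'b': s0 → s2
  read 'b': s2 → s2
  read 'd': s2 → s4
  read 'c': s4 → s2
  read 'b': s2 → s2
  read 'd': s2 → s4
  read 'b': s4 → s1
  read 'a': s1 → s4
  read 'b': s4 → s1
  read 'd': s1 → s2
  read 'a': s2 → s2
  read 'a': s2 → s2
  end s2, accepted
w3:
  start at s0
  read 'a': s0 → s3
  read 'a': s3 → s4
  read 'd': s4 → s2
  read 'd': s2 → s4
  read 'd': s4 → s2
  read 'c': s2 → s0
  read 'b': s0 → s2
  read 'c': s2 → s0
  read 'c': s0 → s2
  end s2, accepted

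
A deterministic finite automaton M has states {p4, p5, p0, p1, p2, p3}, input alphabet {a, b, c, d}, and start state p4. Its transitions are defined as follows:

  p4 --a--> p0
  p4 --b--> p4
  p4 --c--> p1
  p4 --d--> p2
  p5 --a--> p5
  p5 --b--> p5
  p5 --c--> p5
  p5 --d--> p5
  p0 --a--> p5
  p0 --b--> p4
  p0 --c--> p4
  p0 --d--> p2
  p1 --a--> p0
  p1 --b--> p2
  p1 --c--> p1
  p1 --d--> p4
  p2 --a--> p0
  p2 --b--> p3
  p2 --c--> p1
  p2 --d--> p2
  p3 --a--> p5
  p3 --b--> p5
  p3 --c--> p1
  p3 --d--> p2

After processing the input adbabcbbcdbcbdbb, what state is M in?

p5

start at p4
read 'a': p4 → p0
read 'd': p0 → p2
read 'b': p2 → p3
read 'a': p3 → p5
read 'b': p5 → p5
read 'c': p5 → p5
read 'b': p5 → p5
read 'b': p5 → p5
read 'c': p5 → p5
read 'd': p5 → p5
read 'b': p5 → p5
read 'c': p5 → p5
read 'b': p5 → p5
read 'd': p5 → p5
read 'b': p5 → p5
read 'b': p5 → p5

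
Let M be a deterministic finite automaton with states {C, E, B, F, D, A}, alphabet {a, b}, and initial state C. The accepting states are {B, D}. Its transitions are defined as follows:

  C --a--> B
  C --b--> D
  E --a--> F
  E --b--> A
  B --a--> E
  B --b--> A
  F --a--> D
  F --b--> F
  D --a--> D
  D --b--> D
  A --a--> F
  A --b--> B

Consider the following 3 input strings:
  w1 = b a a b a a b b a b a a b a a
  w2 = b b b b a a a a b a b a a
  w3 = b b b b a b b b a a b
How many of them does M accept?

w1: C → D → D → D → D → D → D → D → D → D → D → D → D → D → D → D  → end D, accepted
w2: C → D → D → D → D → D → D → D → D → D → D → D → D → D  → end D, accepted
w3: C → D → D → D → D → D → D → D → D → D → D → D  → end D, accepted

3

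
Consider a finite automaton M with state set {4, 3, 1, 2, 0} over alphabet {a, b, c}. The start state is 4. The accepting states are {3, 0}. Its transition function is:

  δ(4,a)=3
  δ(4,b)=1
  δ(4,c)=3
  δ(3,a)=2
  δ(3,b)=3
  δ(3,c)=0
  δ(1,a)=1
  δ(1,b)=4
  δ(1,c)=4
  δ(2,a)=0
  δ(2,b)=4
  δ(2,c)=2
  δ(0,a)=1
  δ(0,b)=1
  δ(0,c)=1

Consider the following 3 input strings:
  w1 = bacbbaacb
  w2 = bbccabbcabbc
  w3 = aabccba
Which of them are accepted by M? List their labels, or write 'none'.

w2

w1: 4 → 1 → 1 → 4 → 1 → 4 → 3 → 2 → 2 → 4  → end 4, rejected
w2: 4 → 1 → 4 → 3 → 0 → 1 → 4 → 1 → 4 → 3 → 3 → 3 → 0  → end 0, accepted
w3: 4 → 3 → 2 → 4 → 3 → 0 → 1 → 1  → end 1, rejected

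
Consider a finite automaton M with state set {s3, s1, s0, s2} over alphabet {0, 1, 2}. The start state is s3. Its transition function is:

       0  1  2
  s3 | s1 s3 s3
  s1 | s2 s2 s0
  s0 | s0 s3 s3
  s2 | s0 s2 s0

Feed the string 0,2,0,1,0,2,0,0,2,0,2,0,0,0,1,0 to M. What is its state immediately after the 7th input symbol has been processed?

start at s3
read '0': s3 → s1
read '2': s1 → s0
read '0': s0 → s0
read '1': s0 → s3
read '0': s3 → s1
read '2': s1 → s0
read '0': s0 → s0
After 7 symbols: s0.

s0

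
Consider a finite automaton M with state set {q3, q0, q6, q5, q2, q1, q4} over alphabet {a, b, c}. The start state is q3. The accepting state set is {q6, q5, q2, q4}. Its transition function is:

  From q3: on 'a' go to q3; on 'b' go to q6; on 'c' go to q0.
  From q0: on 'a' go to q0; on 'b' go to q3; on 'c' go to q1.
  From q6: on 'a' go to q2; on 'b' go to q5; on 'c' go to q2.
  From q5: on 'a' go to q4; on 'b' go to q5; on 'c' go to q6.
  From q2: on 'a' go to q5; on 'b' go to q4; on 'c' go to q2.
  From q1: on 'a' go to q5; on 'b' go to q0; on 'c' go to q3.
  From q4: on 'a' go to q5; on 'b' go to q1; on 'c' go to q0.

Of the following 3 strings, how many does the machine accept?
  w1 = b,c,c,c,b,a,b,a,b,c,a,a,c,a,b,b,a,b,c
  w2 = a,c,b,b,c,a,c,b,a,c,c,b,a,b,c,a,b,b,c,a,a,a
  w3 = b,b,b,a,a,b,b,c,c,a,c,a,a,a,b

1

w1: Trace: q3 -b-> q6 -c-> q2 -c-> q2 -c-> q2 -b-> q4 -a-> q5 -b-> q5 -a-> q4 -b-> q1 -c-> q3 -a-> q3 -a-> q3 -c-> q0 -a-> q0 -b-> q3 -b-> q6 -a-> q2 -b-> q4 -c-> q0  → end q0, rejected
w2: Trace: q3 -a-> q3 -c-> q0 -b-> q3 -b-> q6 -c-> q2 -a-> q5 -c-> q6 -b-> q5 -a-> q4 -c-> q0 -c-> q1 -b-> q0 -a-> q0 -b-> q3 -c-> q0 -a-> q0 -b-> q3 -b-> q6 -c-> q2 -a-> q5 -a-> q4 -a-> q5  → end q5, accepted
w3: Trace: q3 -b-> q6 -b-> q5 -b-> q5 -a-> q4 -a-> q5 -b-> q5 -b-> q5 -c-> q6 -c-> q2 -a-> q5 -c-> q6 -a-> q2 -a-> q5 -a-> q4 -b-> q1  → end q1, rejected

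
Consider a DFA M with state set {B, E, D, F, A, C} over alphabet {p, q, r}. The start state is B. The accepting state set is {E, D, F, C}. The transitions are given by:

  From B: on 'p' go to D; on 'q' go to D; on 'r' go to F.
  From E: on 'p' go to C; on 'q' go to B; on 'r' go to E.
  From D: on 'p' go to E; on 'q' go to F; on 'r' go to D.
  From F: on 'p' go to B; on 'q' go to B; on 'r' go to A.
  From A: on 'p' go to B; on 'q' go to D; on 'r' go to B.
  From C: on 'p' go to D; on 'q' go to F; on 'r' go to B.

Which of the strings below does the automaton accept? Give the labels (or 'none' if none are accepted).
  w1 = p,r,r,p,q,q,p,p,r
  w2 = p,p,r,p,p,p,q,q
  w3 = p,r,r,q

w1:
  start at B
  read 'p': B → D
  read 'r': D → D
  read 'r': D → D
  read 'p': D → E
  read 'q': E → B
  read 'q': B → D
  read 'p': D → E
  read 'p': E → C
  read 'r': C → B
  end B, rejected
w2:
  start at B
  read 'p': B → D
  read 'p': D → E
  read 'r': E → E
  read 'p': E → C
  read 'p': C → D
  read 'p': D → E
  read 'q': E → B
  read 'q': B → D
  end D, accepted
w3:
  start at B
  read 'p': B → D
  read 'r': D → D
  read 'r': D → D
  read 'q': D → F
  end F, accepted

w2, w3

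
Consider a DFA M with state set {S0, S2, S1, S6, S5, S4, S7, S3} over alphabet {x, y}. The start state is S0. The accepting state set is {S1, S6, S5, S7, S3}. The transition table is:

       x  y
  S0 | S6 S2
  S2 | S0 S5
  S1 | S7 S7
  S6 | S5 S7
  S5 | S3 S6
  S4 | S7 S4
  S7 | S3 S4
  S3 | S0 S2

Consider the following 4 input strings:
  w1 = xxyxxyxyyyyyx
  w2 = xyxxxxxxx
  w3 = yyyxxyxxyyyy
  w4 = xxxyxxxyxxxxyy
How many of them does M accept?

w1: Trace: S0 -x-> S6 -x-> S5 -y-> S6 -x-> S5 -x-> S3 -y-> S2 -x-> S0 -y-> S2 -y-> S5 -y-> S6 -y-> S7 -y-> S4 -x-> S7  → end S7, accepted
w2: Trace: S0 -x-> S6 -y-> S7 -x-> S3 -x-> S0 -x-> S6 -x-> S5 -x-> S3 -x-> S0 -x-> S6  → end S6, accepted
w3: Trace: S0 -y-> S2 -y-> S5 -y-> S6 -x-> S5 -x-> S3 -y-> S2 -x-> S0 -x-> S6 -y-> S7 -y-> S4 -y-> S4 -y-> S4  → end S4, rejected
w4: Trace: S0 -x-> S6 -x-> S5 -x-> S3 -y-> S2 -x-> S0 -x-> S6 -x-> S5 -y-> S6 -x-> S5 -x-> S3 -x-> S0 -x-> S6 -y-> S7 -y-> S4  → end S4, rejected

2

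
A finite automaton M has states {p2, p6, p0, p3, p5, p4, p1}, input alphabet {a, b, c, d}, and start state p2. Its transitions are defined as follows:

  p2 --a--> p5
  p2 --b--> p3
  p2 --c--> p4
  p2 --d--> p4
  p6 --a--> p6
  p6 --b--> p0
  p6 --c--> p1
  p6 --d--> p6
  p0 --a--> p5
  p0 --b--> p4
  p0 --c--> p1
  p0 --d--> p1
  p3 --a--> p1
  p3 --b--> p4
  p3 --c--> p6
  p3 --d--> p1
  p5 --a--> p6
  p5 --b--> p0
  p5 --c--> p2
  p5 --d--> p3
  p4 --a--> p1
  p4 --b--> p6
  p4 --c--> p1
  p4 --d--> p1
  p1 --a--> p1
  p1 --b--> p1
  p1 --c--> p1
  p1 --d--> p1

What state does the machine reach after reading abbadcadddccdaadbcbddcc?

Trace: p2 -a-> p5 -b-> p0 -b-> p4 -a-> p1 -d-> p1 -c-> p1 -a-> p1 -d-> p1 -d-> p1 -d-> p1 -c-> p1 -c-> p1 -d-> p1 -a-> p1 -a-> p1 -d-> p1 -b-> p1 -c-> p1 -b-> p1 -d-> p1 -d-> p1 -c-> p1 -c-> p1

p1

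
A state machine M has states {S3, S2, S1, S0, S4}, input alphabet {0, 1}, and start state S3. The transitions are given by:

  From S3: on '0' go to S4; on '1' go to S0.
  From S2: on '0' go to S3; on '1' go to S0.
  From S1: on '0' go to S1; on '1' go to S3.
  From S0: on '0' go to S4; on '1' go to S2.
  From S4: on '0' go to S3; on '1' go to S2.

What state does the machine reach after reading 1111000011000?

Trace: S3 -1-> S0 -1-> S2 -1-> S0 -1-> S2 -0-> S3 -0-> S4 -0-> S3 -0-> S4 -1-> S2 -1-> S0 -0-> S4 -0-> S3 -0-> S4

S4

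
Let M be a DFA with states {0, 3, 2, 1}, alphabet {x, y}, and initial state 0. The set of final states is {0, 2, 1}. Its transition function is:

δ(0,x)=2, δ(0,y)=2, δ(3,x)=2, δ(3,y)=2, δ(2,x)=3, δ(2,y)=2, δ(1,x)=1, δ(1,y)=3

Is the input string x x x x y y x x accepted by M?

Trace: 0 -x-> 2 -x-> 3 -x-> 2 -x-> 3 -y-> 2 -y-> 2 -x-> 3 -x-> 2
End state 2 is accepting.

Yes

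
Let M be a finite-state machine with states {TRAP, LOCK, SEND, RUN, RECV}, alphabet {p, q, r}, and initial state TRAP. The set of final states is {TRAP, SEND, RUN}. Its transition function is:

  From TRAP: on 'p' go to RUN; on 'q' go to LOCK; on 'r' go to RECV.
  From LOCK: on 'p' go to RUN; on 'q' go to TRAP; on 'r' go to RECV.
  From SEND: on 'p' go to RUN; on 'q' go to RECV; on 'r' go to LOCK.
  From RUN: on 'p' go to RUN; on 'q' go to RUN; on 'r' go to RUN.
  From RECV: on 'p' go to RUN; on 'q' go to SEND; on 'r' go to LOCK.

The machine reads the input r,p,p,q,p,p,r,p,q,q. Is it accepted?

TRAP → RECV → RUN → RUN → RUN → RUN → RUN → RUN → RUN → RUN → RUN
End state RUN is accepting.

Yes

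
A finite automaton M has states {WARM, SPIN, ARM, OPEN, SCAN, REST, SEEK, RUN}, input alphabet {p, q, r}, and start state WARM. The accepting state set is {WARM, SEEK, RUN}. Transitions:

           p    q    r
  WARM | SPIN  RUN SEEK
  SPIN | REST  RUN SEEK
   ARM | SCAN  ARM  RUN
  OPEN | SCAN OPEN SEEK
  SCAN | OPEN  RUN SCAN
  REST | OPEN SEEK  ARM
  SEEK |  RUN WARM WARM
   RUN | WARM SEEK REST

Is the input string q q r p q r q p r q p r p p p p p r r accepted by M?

WARM → RUN → SEEK → WARM → SPIN → RUN → REST → SEEK → RUN → REST → SEEK → RUN → REST → OPEN → SCAN → OPEN → SCAN → OPEN → SEEK → WARM
End state WARM is accepting.

Yes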